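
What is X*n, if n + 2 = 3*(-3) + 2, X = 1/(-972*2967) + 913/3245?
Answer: -239365397/94528620 ≈ -2.5322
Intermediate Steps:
X = 239365397/850757580 (X = -1/972*1/2967 + 913*(1/3245) = -1/2883924 + 83/295 = 239365397/850757580 ≈ 0.28136)
n = -9 (n = -2 + (3*(-3) + 2) = -2 + (-9 + 2) = -2 - 7 = -9)
X*n = (239365397/850757580)*(-9) = -239365397/94528620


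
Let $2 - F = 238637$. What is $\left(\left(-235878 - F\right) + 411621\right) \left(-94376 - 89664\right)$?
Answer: $-76262127120$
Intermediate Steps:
$F = -238635$ ($F = 2 - 238637 = -238635$)
$\left(\left(-235878 - F\right) + 411621\right) \left(-94376 - 89664\right) = \left(\left(-235878 - -238635\right) + 411621\right) \left(-94376 - 89664\right) = \left(\left(-235878 + 238635\right) + 411621\right) \left(-184040\right) = \left(2757 + 411621\right) \left(-184040\right) = 414378 \left(-184040\right) = -76262127120$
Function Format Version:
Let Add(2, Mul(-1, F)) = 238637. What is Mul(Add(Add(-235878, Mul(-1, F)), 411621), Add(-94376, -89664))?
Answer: -76262127120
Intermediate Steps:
F = -238635 (F = Add(2, Mul(-1, 238637)) = Add(2, -238637) = -238635)
Mul(Add(Add(-235878, Mul(-1, F)), 411621), Add(-94376, -89664)) = Mul(Add(Add(-235878, Mul(-1, -238635)), 411621), Add(-94376, -89664)) = Mul(Add(Add(-235878, 238635), 411621), -184040) = Mul(Add(2757, 411621), -184040) = Mul(414378, -184040) = -76262127120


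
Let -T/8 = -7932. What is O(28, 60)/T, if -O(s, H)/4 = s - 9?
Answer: -19/15864 ≈ -0.0011977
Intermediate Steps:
O(s, H) = 36 - 4*s (O(s, H) = -4*(s - 9) = -4*(-9 + s) = 36 - 4*s)
T = 63456 (T = -8*(-7932) = 63456)
O(28, 60)/T = (36 - 4*28)/63456 = (36 - 112)*(1/63456) = -76*1/63456 = -19/15864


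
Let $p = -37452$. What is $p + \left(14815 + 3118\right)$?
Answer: $-19519$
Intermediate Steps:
$p + \left(14815 + 3118\right) = -37452 + \left(14815 + 3118\right) = -37452 + 17933 = -19519$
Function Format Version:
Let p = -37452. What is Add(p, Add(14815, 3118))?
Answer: -19519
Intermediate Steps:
Add(p, Add(14815, 3118)) = Add(-37452, Add(14815, 3118)) = Add(-37452, 17933) = -19519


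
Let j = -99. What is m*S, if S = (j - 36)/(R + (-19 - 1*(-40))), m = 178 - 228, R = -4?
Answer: 6750/17 ≈ 397.06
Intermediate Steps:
m = -50
S = -135/17 (S = (-99 - 36)/(-4 + (-19 - 1*(-40))) = -135/(-4 + (-19 + 40)) = -135/(-4 + 21) = -135/17 ≈ -7.9412)
m*S = -50*(-135/17) = 6750/17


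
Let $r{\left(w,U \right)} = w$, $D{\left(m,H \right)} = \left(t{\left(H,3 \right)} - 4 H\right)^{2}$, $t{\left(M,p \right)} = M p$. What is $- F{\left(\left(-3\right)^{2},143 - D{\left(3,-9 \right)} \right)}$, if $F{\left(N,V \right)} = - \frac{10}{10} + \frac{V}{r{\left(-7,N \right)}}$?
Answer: $\frac{69}{7} \approx 9.8571$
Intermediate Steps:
$D{\left(m,H \right)} = H^{2}$ ($D{\left(m,H \right)} = \left(H 3 - 4 H\right)^{2} = \left(3 H - 4 H\right)^{2} = \left(- H\right)^{2} = H^{2}$)
$F{\left(N,V \right)} = -1 - \frac{V}{7}$ ($F{\left(N,V \right)} = - \frac{10}{10} + \frac{V}{-7} = \left(-10\right) \frac{1}{10} + V \left(- \frac{1}{7}\right) = -1 - \frac{V}{7}$)
$- F{\left(\left(-3\right)^{2},143 - D{\left(3,-9 \right)} \right)} = - (-1 - \frac{143 - \left(-9\right)^{2}}{7}) = - (-1 - \frac{143 - 81}{7}) = - (-1 - \frac{62}{7}) = \left(-1\right) \left(- \frac{69}{7}\right) = \frac{69}{7}$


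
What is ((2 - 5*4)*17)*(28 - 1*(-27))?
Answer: -16830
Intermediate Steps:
((2 - 5*4)*17)*(28 - 1*(-27)) = ((2 - 20)*17)*(28 + 27) = -18*17*55 = -306*55 = -16830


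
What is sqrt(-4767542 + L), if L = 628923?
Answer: I*sqrt(4138619) ≈ 2034.4*I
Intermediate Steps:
sqrt(-4767542 + L) = sqrt(-4767542 + 628923) = sqrt(-4138619) = I*sqrt(4138619)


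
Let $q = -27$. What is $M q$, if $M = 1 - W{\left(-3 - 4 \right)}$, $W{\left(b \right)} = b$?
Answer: $-216$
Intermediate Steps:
$M = 8$ ($M = 1 - \left(-3 - 4\right) = 1 - -7 = 1 + 7 = 8$)
$M q = 8 \left(-27\right) = -216$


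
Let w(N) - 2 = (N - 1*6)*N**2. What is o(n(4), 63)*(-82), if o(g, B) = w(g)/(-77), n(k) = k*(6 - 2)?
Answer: 30012/11 ≈ 2728.4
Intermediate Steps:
w(N) = 2 + N**2*(-6 + N) (w(N) = 2 + (N - 1*6)*N**2 = 2 + (N - 6)*N**2 = 2 + (-6 + N)*N**2 = 2 + N**2*(-6 + N))
n(k) = 4*k (n(k) = k*4 = 4*k)
o(g, B) = -2/77 - g**3/77 + 6*g**2/77 (o(g, B) = (2 + g**3 - 6*g**2)/(-77) = (2 + g**3 - 6*g**2)*(-1/77) = -2/77 - g**3/77 + 6*g**2/77)
o(n(4), 63)*(-82) = (-2/77 - (4*4)**3/77 + 6*(4*4)**2/77)*(-82) = (-2/77 - 1/77*16**3 + (6/77)*16**2)*(-82) = (-2/77 - 1/77*4096 + (6/77)*256)*(-82) = (-2/77 - 4096/77 + 1536/77)*(-82) = -366/11*(-82) = 30012/11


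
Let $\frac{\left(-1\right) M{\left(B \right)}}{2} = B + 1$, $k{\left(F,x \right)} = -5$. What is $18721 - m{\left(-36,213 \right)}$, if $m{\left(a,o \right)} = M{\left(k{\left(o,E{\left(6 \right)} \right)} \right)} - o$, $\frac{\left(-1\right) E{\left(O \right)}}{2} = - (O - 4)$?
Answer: $18926$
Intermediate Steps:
$E{\left(O \right)} = -8 + 2 O$ ($E{\left(O \right)} = - 2 \left(- (O - 4)\right) = - 2 \left(- (-4 + O)\right) = - 2 \left(4 - O\right) = -8 + 2 O$)
$M{\left(B \right)} = -2 - 2 B$ ($M{\left(B \right)} = - 2 \left(B + 1\right) = - 2 \left(1 + B\right) = -2 - 2 B$)
$m{\left(a,o \right)} = 8 - o$ ($m{\left(a,o \right)} = \left(-2 - -10\right) - o = \left(-2 + 10\right) - o = 8 - o$)
$18721 - m{\left(-36,213 \right)} = 18721 - \left(8 - 213\right) = 18721 - -205 = 18721 + 205 = 18926$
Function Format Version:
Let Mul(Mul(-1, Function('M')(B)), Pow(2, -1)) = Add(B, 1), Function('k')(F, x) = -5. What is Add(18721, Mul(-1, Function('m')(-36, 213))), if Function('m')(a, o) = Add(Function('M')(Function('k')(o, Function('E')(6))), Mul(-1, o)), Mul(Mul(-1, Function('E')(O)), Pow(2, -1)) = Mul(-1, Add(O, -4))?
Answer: 18926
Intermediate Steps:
Function('E')(O) = Add(-8, Mul(2, O)) (Function('E')(O) = Mul(-2, Mul(-1, Add(O, -4))) = Mul(-2, Mul(-1, Add(-4, O))) = Mul(-2, Add(4, Mul(-1, O))) = Add(-8, Mul(2, O)))
Function('M')(B) = Add(-2, Mul(-2, B)) (Function('M')(B) = Mul(-2, Add(B, 1)) = Mul(-2, Add(1, B)) = Add(-2, Mul(-2, B)))
Function('m')(a, o) = Add(8, Mul(-1, o)) (Function('m')(a, o) = Add(Add(-2, Mul(-2, -5)), Mul(-1, o)) = Add(Add(-2, 10), Mul(-1, o)) = Add(8, Mul(-1, o)))
Add(18721, Mul(-1, Function('m')(-36, 213))) = Add(18721, Mul(-1, Add(8, Mul(-1, 213)))) = Add(18721, Mul(-1, Add(8, -213))) = Add(18721, Mul(-1, -205)) = Add(18721, 205) = 18926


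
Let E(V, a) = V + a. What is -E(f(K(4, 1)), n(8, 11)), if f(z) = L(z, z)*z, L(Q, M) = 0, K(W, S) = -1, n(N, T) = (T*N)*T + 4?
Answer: -972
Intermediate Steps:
n(N, T) = 4 + N*T² (n(N, T) = (N*T)*T + 4 = N*T² + 4 = 4 + N*T²)
f(z) = 0 (f(z) = 0*z = 0)
-E(f(K(4, 1)), n(8, 11)) = -(0 + (4 + 8*11²)) = -(0 + (4 + 8*121)) = -(0 + (4 + 968)) = -(0 + 972) = -1*972 = -972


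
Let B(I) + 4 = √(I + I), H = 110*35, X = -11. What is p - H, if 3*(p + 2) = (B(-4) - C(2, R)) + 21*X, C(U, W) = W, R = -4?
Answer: -3929 + 2*I*√2/3 ≈ -3929.0 + 0.94281*I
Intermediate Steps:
H = 3850
B(I) = -4 + √2*√I (B(I) = -4 + √(I + I) = -4 + √(2*I) = -4 + √2*√I)
p = -79 + 2*I*√2/3 (p = -2 + (((-4 + √2*√(-4)) - 1*(-4)) + 21*(-11))/3 = -2 + (((-4 + √2*(2*I)) + 4) - 231)/3 = -2 + (((-4 + 2*I*√2) + 4) - 231)/3 = -2 + (2*I*√2 - 231)/3 = -2 + (-231 + 2*I*√2)/3 = -2 + (-77 + 2*I*√2/3) = -79 + 2*I*√2/3 ≈ -79.0 + 0.94281*I)
p - H = (-79 + 2*I*√2/3) - 1*3850 = (-79 + 2*I*√2/3) - 3850 = -3929 + 2*I*√2/3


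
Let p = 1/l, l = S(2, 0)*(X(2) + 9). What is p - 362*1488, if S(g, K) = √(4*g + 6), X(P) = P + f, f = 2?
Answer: -538656 + √14/182 ≈ -5.3866e+5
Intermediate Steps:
X(P) = 2 + P (X(P) = P + 2 = 2 + P)
S(g, K) = √(6 + 4*g)
l = 13*√14 (l = √(6 + 4*2)*((2 + 2) + 9) = √(6 + 8)*(4 + 9) = √14*13 = 13*√14 ≈ 48.642)
p = √14/182 (p = 1/(13*√14) = √14/182 ≈ 0.020559)
p - 362*1488 = √14/182 - 362*1488 = √14/182 - 538656 = -538656 + √14/182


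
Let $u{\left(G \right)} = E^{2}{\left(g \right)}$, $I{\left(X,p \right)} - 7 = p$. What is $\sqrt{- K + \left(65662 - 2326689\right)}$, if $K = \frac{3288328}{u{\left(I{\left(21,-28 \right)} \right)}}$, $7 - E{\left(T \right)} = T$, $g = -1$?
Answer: $\frac{3 i \sqrt{4110946}}{4} \approx 1520.7 i$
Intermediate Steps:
$I{\left(X,p \right)} = 7 + p$
$E{\left(T \right)} = 7 - T$
$u{\left(G \right)} = 64$ ($u{\left(G \right)} = \left(7 - -1\right)^{2} = \left(7 + 1\right)^{2} = 8^{2} = 64$)
$K = \frac{411041}{8}$ ($K = \frac{3288328}{64} = 3288328 \cdot \frac{1}{64} = \frac{411041}{8} \approx 51380.0$)
$\sqrt{- K + \left(65662 - 2326689\right)} = \sqrt{\left(-1\right) \frac{411041}{8} + \left(65662 - 2326689\right)} = \sqrt{- \frac{411041}{8} - 2261027} = \sqrt{- \frac{18499257}{8}} = \frac{3 i \sqrt{4110946}}{4}$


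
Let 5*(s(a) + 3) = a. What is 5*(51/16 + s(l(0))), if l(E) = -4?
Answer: -49/16 ≈ -3.0625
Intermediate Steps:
s(a) = -3 + a/5
5*(51/16 + s(l(0))) = 5*(51/16 + (-3 + (⅕)*(-4))) = 5*(51*(1/16) + (-3 - ⅘)) = 5*(51/16 - 19/5) = 5*(-49/80) = -49/16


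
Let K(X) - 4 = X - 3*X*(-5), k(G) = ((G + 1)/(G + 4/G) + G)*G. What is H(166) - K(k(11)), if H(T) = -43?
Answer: -271107/125 ≈ -2168.9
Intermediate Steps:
k(G) = G*(G + (1 + G)/(G + 4/G)) (k(G) = ((1 + G)/(G + 4/G) + G)*G = (G + (1 + G)/(G + 4/G))*G = G*(G + (1 + G)/(G + 4/G)))
K(X) = 4 + 16*X (K(X) = 4 + (X - 3*X*(-5)) = 4 + (X + 15*X) = 4 + 16*X)
H(166) - K(k(11)) = -43 - (4 + 16*(11²*(5 + 11 + 11²)/(4 + 11²))) = -43 - (4 + 16*(121*(5 + 11 + 121)/(4 + 121))) = -43 - (4 + 16*(121*137/125)) = -43 - (4 + 16*(121*(1/125)*137)) = -43 - (4 + 16*(16577/125)) = -43 - (4 + 265232/125) = -43 - 1*265732/125 = -43 - 265732/125 = -271107/125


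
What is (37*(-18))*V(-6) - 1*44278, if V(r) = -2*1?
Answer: -42946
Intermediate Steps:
V(r) = -2
(37*(-18))*V(-6) - 1*44278 = (37*(-18))*(-2) - 1*44278 = -666*(-2) - 44278 = 1332 - 44278 = -42946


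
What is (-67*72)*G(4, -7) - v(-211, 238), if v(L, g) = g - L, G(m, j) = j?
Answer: 33319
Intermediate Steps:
(-67*72)*G(4, -7) - v(-211, 238) = -67*72*(-7) - (238 - 1*(-211)) = -4824*(-7) - (238 + 211) = 33768 - 1*449 = 33768 - 449 = 33319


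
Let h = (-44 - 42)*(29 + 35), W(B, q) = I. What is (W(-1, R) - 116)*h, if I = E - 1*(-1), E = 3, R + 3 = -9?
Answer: 616448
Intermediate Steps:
R = -12 (R = -3 - 9 = -12)
I = 4 (I = 3 - 1*(-1) = 3 + 1 = 4)
W(B, q) = 4
h = -5504 (h = -86*64 = -5504)
(W(-1, R) - 116)*h = (4 - 116)*(-5504) = -112*(-5504) = 616448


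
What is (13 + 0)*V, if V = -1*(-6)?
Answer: 78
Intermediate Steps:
V = 6
(13 + 0)*V = (13 + 0)*6 = 13*6 = 78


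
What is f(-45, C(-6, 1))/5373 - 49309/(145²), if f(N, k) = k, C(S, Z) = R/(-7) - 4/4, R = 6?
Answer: -1854834124/790771275 ≈ -2.3456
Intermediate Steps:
C(S, Z) = -13/7 (C(S, Z) = 6/(-7) - 4/4 = 6*(-⅐) - 4*¼ = -6/7 - 1 = -13/7)
f(-45, C(-6, 1))/5373 - 49309/(145²) = -13/7/5373 - 49309/(145²) = -13/7*1/5373 - 49309/21025 = -13/37611 - 49309*1/21025 = -13/37611 - 49309/21025 = -1854834124/790771275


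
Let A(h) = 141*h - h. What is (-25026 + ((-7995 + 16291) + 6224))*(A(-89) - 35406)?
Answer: 502880196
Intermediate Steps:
A(h) = 140*h
(-25026 + ((-7995 + 16291) + 6224))*(A(-89) - 35406) = (-25026 + ((-7995 + 16291) + 6224))*(140*(-89) - 35406) = (-25026 + (8296 + 6224))*(-12460 - 35406) = (-25026 + 14520)*(-47866) = -10506*(-47866) = 502880196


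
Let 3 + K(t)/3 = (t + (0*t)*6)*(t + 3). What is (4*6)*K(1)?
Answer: 72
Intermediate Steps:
K(t) = -9 + 3*t*(3 + t) (K(t) = -9 + 3*((t + (0*t)*6)*(t + 3)) = -9 + 3*((t + 0*6)*(3 + t)) = -9 + 3*((t + 0)*(3 + t)) = -9 + 3*(t*(3 + t)) = -9 + 3*t*(3 + t))
(4*6)*K(1) = (4*6)*(-9 + 3*1**2 + 9*1) = 24*(-9 + 3*1 + 9) = 24*(-9 + 3 + 9) = 24*3 = 72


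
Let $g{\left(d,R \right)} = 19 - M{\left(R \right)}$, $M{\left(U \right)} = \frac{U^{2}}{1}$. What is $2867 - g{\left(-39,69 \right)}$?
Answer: $7609$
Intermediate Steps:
$M{\left(U \right)} = U^{2}$ ($M{\left(U \right)} = 1 U^{2} = U^{2}$)
$g{\left(d,R \right)} = 19 - R^{2}$
$2867 - g{\left(-39,69 \right)} = 2867 - \left(19 - 69^{2}\right) = 2867 - \left(19 - 4761\right) = 2867 - -4742 = 2867 + 4742 = 7609$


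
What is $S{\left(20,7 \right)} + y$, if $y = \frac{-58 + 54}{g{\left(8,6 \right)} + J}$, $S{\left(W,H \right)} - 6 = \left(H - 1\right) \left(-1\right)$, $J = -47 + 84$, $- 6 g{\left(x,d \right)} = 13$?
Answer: $- \frac{24}{209} \approx -0.11483$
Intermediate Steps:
$g{\left(x,d \right)} = - \frac{13}{6}$ ($g{\left(x,d \right)} = \left(- \frac{1}{6}\right) 13 = - \frac{13}{6}$)
$J = 37$
$S{\left(W,H \right)} = 7 - H$ ($S{\left(W,H \right)} = 6 + \left(H - 1\right) \left(-1\right) = 6 + \left(-1 + H\right) \left(-1\right) = 6 - \left(-1 + H\right) = 7 - H$)
$y = - \frac{24}{209}$ ($y = \frac{-58 + 54}{- \frac{13}{6} + 37} = - \frac{4}{\frac{209}{6}} = \left(-4\right) \frac{6}{209} = - \frac{24}{209} \approx -0.11483$)
$S{\left(20,7 \right)} + y = \left(7 - 7\right) - \frac{24}{209} = 0 - \frac{24}{209} = - \frac{24}{209}$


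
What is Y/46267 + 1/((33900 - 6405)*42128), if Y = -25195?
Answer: -2244892636841/4122423012240 ≈ -0.54456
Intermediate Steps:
Y/46267 + 1/((33900 - 6405)*42128) = -25195/46267 + 1/((33900 - 6405)*42128) = -25195*1/46267 + (1/42128)/27495 = -25195/46267 + (1/27495)*(1/42128) = -25195/46267 + 1/1158309360 = -2244892636841/4122423012240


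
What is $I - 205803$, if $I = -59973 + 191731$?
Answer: $-74045$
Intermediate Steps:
$I = 131758$
$I - 205803 = 131758 - 205803 = -74045$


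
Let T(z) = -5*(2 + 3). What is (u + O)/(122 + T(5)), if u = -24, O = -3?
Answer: -27/97 ≈ -0.27835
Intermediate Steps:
T(z) = -25 (T(z) = -5*5 = -25)
(u + O)/(122 + T(5)) = (-24 - 3)/(122 - 25) = -27/97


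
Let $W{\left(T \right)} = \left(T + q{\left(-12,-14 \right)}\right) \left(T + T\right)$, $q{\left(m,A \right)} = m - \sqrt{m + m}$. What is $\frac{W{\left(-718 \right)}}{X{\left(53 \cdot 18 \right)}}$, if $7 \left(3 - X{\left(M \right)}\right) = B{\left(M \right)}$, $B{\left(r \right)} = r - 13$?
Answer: $- \frac{183449}{23} - \frac{2513 i \sqrt{6}}{115} \approx -7976.0 - 53.527 i$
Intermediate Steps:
$q{\left(m,A \right)} = m - \sqrt{2} \sqrt{m}$ ($q{\left(m,A \right)} = m - \sqrt{2 m} = m - \sqrt{2} \sqrt{m}$)
$W{\left(T \right)} = 2 T \left(-12 + T - 2 i \sqrt{6}\right)$ ($W{\left(T \right)} = \left(T - \left(12 + \sqrt{2} \sqrt{-12}\right)\right) \left(T + T\right) = \left(T - \left(12 + \sqrt{2} \cdot 2 i \sqrt{3}\right)\right) 2 T = \left(T - \left(12 + 2 i \sqrt{6}\right)\right) 2 T = \left(-12 + T - 2 i \sqrt{6}\right) 2 T = 2 T \left(-12 + T - 2 i \sqrt{6}\right)$)
$B{\left(r \right)} = -13 + r$ ($B{\left(r \right)} = r - 13 = -13 + r$)
$X{\left(M \right)} = \frac{34}{7} - \frac{M}{7}$ ($X{\left(M \right)} = 3 - \frac{-13 + M}{7} = 3 - \left(- \frac{13}{7} + \frac{M}{7}\right) = \frac{34}{7} - \frac{M}{7}$)
$\frac{W{\left(-718 \right)}}{X{\left(53 \cdot 18 \right)}} = \frac{2 \left(-718\right) \left(-12 - 718 - 2 i \sqrt{6}\right)}{\frac{34}{7} - \frac{53 \cdot 18}{7}} = \frac{2 \left(-718\right) \left(-730 - 2 i \sqrt{6}\right)}{\frac{34}{7} - \frac{954}{7}} = \frac{1048280 + 2872 i \sqrt{6}}{\frac{34}{7} - \frac{954}{7}} = \frac{1048280 + 2872 i \sqrt{6}}{- \frac{920}{7}} = \left(1048280 + 2872 i \sqrt{6}\right) \left(- \frac{7}{920}\right) = - \frac{183449}{23} - \frac{2513 i \sqrt{6}}{115}$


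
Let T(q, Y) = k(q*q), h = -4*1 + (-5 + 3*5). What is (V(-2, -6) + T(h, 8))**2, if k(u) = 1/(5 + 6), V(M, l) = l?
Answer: 4225/121 ≈ 34.917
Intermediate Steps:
k(u) = 1/11
h = 6 (h = -4 + (-5 + 15) = -4 + 10 = 6)
T(q, Y) = 1/11
(V(-2, -6) + T(h, 8))**2 = (-6 + 1/11)**2 = (-65/11)**2 = 4225/121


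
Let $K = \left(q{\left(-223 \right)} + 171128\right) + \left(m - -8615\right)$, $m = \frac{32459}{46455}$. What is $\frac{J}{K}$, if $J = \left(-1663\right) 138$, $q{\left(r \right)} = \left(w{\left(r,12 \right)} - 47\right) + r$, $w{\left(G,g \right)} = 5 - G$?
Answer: $- \frac{5330571885}{4174021207} \approx -1.2771$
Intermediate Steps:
$m = \frac{32459}{46455}$ ($m = 32459 \cdot \frac{1}{46455} = \frac{32459}{46455} \approx 0.69872$)
$q{\left(r \right)} = -42$ ($q{\left(r \right)} = \left(\left(5 - r\right) - 47\right) + r = \left(-42 - r\right) + r = -42$)
$J = -229494$
$K = \frac{8348042414}{46455}$ ($K = \left(-42 + 171128\right) + \left(\frac{32459}{46455} - -8615\right) = 171086 + \left(\frac{32459}{46455} + 8615\right) = 171086 + \frac{400242284}{46455} = \frac{8348042414}{46455} \approx 1.797 \cdot 10^{5}$)
$\frac{J}{K} = - \frac{229494}{\frac{8348042414}{46455}} = \left(-229494\right) \frac{46455}{8348042414} = - \frac{5330571885}{4174021207}$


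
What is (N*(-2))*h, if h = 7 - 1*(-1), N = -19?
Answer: 304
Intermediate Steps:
h = 8 (h = 7 + 1 = 8)
(N*(-2))*h = -19*(-2)*8 = 38*8 = 304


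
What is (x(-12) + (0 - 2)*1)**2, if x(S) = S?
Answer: 196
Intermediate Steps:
(x(-12) + (0 - 2)*1)**2 = (-12 + (0 - 2)*1)**2 = (-12 - 2*1)**2 = (-12 - 2)**2 = (-14)**2 = 196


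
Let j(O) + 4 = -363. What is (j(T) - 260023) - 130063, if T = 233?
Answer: -390453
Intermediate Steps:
j(O) = -367 (j(O) = -4 - 363 = -367)
(j(T) - 260023) - 130063 = (-367 - 260023) - 130063 = -260390 - 130063 = -390453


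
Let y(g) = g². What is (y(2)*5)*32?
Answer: 640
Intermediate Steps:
(y(2)*5)*32 = (2²*5)*32 = (4*5)*32 = 20*32 = 640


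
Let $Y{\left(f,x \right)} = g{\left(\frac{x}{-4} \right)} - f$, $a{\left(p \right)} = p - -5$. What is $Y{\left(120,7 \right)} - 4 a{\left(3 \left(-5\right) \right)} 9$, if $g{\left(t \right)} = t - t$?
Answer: $-43200$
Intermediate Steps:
$a{\left(p \right)} = 5 + p$ ($a{\left(p \right)} = p + 5 = 5 + p$)
$g{\left(t \right)} = 0$
$Y{\left(f,x \right)} = - f$ ($Y{\left(f,x \right)} = 0 - f = - f$)
$Y{\left(120,7 \right)} - 4 a{\left(3 \left(-5\right) \right)} 9 = \left(-1\right) 120 - 4 \left(5 + 3 \left(-5\right)\right) 9 = - 120 - 4 \left(5 - 15\right) 9 = - 120 \left(-4\right) \left(-10\right) 9 = - 120 \cdot 40 \cdot 9 = \left(-120\right) 360 = -43200$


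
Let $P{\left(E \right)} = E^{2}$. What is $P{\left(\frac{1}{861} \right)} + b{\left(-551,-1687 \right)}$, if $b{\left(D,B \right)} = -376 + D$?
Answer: $- \frac{687204566}{741321} \approx -927.0$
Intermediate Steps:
$P{\left(\frac{1}{861} \right)} + b{\left(-551,-1687 \right)} = \left(\frac{1}{861}\right)^{2} - 927 = \frac{1}{741321} - 927 = - \frac{687204566}{741321}$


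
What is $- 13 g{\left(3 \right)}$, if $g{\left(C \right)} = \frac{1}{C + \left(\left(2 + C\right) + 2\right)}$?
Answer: $- \frac{13}{10} \approx -1.3$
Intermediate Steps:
$g{\left(C \right)} = \frac{1}{4 + 2 C}$ ($g{\left(C \right)} = \frac{1}{C + \left(4 + C\right)} = \frac{1}{4 + 2 C}$)
$- 13 g{\left(3 \right)} = - 13 \frac{1}{2 \left(2 + 3\right)} = - 13 \frac{1}{2 \cdot 5} = - 13 \cdot \frac{1}{2} \cdot \frac{1}{5} = \left(-13\right) \frac{1}{10} = - \frac{13}{10}$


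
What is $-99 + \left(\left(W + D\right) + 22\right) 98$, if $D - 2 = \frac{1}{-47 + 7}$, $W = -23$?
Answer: $- \frac{69}{20} \approx -3.45$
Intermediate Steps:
$D = \frac{79}{40}$ ($D = 2 + \frac{1}{-47 + 7} = 2 + \frac{1}{-40} = 2 - \frac{1}{40} = \frac{79}{40} \approx 1.975$)
$-99 + \left(\left(W + D\right) + 22\right) 98 = -99 + \left(\left(-23 + \frac{79}{40}\right) + 22\right) 98 = -99 + \left(- \frac{841}{40} + 22\right) 98 = -99 + \frac{39}{40} \cdot 98 = -99 + \frac{1911}{20} = - \frac{69}{20}$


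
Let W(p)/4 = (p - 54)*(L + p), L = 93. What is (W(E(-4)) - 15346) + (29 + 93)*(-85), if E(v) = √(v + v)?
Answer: -45836 + 312*I*√2 ≈ -45836.0 + 441.23*I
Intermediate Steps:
E(v) = √2*√v (E(v) = √(2*v) = √2*√v)
W(p) = 4*(-54 + p)*(93 + p) (W(p) = 4*((p - 54)*(93 + p)) = 4*((-54 + p)*(93 + p)) = 4*(-54 + p)*(93 + p))
(W(E(-4)) - 15346) + (29 + 93)*(-85) = ((-20088 + 4*(√2*√(-4))² + 156*(√2*√(-4))) - 15346) + (29 + 93)*(-85) = ((-20088 + 4*(√2*(2*I))² + 156*(√2*(2*I))) - 15346) + 122*(-85) = ((-20088 + 4*(2*I*√2)² + 156*(2*I*√2)) - 15346) - 10370 = ((-20088 + 4*(-8) + 312*I*√2) - 15346) - 10370 = ((-20088 - 32 + 312*I*√2) - 15346) - 10370 = ((-20120 + 312*I*√2) - 15346) - 10370 = (-35466 + 312*I*√2) - 10370 = -45836 + 312*I*√2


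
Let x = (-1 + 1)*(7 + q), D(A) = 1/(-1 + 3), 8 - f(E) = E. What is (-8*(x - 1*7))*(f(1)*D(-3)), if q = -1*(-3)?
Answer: 196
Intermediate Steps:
f(E) = 8 - E
q = 3
D(A) = ½ (D(A) = 1/2 = ½)
x = 0 (x = (-1 + 1)*(7 + 3) = 0*10 = 0)
(-8*(x - 1*7))*(f(1)*D(-3)) = (-8*(0 - 1*7))*((8 - 1*1)*(½)) = (-8*(0 - 7))*((8 - 1)*(½)) = (-8*(-7))*(7*(½)) = 56*(7/2) = 196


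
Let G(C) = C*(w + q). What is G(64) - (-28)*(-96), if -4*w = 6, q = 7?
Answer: -2336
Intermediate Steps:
w = -3/2 (w = -1/4*6 = -3/2 ≈ -1.5000)
G(C) = 11*C/2 (G(C) = C*(-3/2 + 7) = C*(11/2) = 11*C/2)
G(64) - (-28)*(-96) = (11/2)*64 - (-28)*(-96) = 352 - 1*2688 = 352 - 2688 = -2336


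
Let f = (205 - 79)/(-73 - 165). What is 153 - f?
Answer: 2610/17 ≈ 153.53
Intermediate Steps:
f = -9/17 (f = 126/(-238) = 126*(-1/238) = -9/17 ≈ -0.52941)
153 - f = 153 - 1*(-9/17) = 153 + 9/17 = 2610/17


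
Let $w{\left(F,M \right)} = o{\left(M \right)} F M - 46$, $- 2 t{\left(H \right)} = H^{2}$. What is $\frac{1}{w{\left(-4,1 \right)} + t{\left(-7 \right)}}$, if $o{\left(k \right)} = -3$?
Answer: $- \frac{2}{117} \approx -0.017094$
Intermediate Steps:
$t{\left(H \right)} = - \frac{H^{2}}{2}$
$w{\left(F,M \right)} = -46 - 3 F M$ ($w{\left(F,M \right)} = - 3 F M - 46 = -46 - 3 F M$)
$\frac{1}{w{\left(-4,1 \right)} + t{\left(-7 \right)}} = \frac{1}{\left(-46 - \left(-12\right) 1\right) - \frac{\left(-7\right)^{2}}{2}} = \frac{1}{\left(-46 + 12\right) - \frac{49}{2}} = \frac{1}{-34 - \frac{49}{2}} = \frac{1}{- \frac{117}{2}} = - \frac{2}{117}$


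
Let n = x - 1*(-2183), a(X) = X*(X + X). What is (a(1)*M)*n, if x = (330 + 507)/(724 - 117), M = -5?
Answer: -13259180/607 ≈ -21844.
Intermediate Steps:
x = 837/607 ≈ 1.3789
a(X) = 2*X**2 (a(X) = X*(2*X) = 2*X**2)
n = 1325918/607 (n = 837/607 - 1*(-2183) = 837/607 + 2183 = 1325918/607 ≈ 2184.4)
(a(1)*M)*n = ((2*1**2)*(-5))*(1325918/607) = ((2*1)*(-5))*(1325918/607) = (2*(-5))*(1325918/607) = -10*1325918/607 = -13259180/607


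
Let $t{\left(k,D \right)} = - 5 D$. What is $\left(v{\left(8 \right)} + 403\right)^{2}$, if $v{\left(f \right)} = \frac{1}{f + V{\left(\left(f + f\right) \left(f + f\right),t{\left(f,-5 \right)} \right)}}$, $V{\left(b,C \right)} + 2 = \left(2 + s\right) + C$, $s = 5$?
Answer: $\frac{234549225}{1444} \approx 1.6243 \cdot 10^{5}$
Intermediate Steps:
$V{\left(b,C \right)} = 5 + C$ ($V{\left(b,C \right)} = -2 + \left(\left(2 + 5\right) + C\right) = -2 + \left(7 + C\right) = 5 + C$)
$v{\left(f \right)} = \frac{1}{30 + f}$ ($v{\left(f \right)} = \frac{1}{f + \left(5 - -25\right)} = \frac{1}{f + \left(5 + 25\right)} = \frac{1}{f + 30} = \frac{1}{30 + f}$)
$\left(v{\left(8 \right)} + 403\right)^{2} = \left(\frac{1}{30 + 8} + 403\right)^{2} = \left(\frac{1}{38} + 403\right)^{2} = \left(\frac{15315}{38}\right)^{2} = \frac{234549225}{1444}$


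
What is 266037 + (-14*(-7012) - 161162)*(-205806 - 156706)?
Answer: 22836346965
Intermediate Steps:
266037 + (-14*(-7012) - 161162)*(-205806 - 156706) = 266037 + (98168 - 161162)*(-362512) = 266037 - 62994*(-362512) = 266037 + 22836080928 = 22836346965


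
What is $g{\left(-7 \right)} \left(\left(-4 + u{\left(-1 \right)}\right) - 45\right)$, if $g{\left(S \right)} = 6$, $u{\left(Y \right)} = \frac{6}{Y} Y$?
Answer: $-258$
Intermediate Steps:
$u{\left(Y \right)} = 6$
$g{\left(-7 \right)} \left(\left(-4 + u{\left(-1 \right)}\right) - 45\right) = 6 \left(\left(-4 + 6\right) - 45\right) = 6 \left(2 - 45\right) = 6 \left(-43\right) = -258$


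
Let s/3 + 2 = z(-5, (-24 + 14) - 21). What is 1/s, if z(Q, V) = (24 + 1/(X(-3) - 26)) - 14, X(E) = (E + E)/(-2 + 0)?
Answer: 23/549 ≈ 0.041894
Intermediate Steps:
X(E) = -E (X(E) = (2*E)/(-2) = (2*E)*(-½) = -E)
z(Q, V) = 229/23 (z(Q, V) = (24 + 1/(-1*(-3) - 26)) - 14 = (24 + 1/(3 - 26)) - 14 = (24 + 1/(-23)) - 14 = (24 - 1/23) - 14 = 551/23 - 14 = 229/23)
s = 549/23 (s = -6 + 3*(229/23) = -6 + 687/23 = 549/23 ≈ 23.870)
1/s = 1/(549/23) = 23/549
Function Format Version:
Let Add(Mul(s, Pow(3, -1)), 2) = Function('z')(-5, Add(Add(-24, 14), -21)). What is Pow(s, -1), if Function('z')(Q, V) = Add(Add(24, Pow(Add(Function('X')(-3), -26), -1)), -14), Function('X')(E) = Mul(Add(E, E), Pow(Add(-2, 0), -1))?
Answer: Rational(23, 549) ≈ 0.041894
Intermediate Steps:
Function('X')(E) = Mul(-1, E) (Function('X')(E) = Mul(Mul(2, E), Pow(-2, -1)) = Mul(Mul(2, E), Rational(-1, 2)) = Mul(-1, E))
Function('z')(Q, V) = Rational(229, 23) (Function('z')(Q, V) = Add(Add(24, Pow(Add(Mul(-1, -3), -26), -1)), -14) = Add(Add(24, Pow(Add(3, -26), -1)), -14) = Add(Add(24, Pow(-23, -1)), -14) = Add(Add(24, Rational(-1, 23)), -14) = Add(Rational(551, 23), -14) = Rational(229, 23))
s = Rational(549, 23) (s = Add(-6, Mul(3, Rational(229, 23))) = Add(-6, Rational(687, 23)) = Rational(549, 23) ≈ 23.870)
Pow(s, -1) = Pow(Rational(549, 23), -1) = Rational(23, 549)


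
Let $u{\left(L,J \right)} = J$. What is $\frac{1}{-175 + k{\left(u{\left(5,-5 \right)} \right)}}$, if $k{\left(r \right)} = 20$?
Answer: $- \frac{1}{155} \approx -0.0064516$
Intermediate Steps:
$\frac{1}{-175 + k{\left(u{\left(5,-5 \right)} \right)}} = \frac{1}{-175 + 20} = \frac{1}{-155} = - \frac{1}{155}$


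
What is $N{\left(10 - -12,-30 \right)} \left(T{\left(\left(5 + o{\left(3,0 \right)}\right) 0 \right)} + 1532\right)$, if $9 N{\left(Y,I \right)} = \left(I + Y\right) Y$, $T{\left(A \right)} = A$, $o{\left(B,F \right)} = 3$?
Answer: $- \frac{269632}{9} \approx -29959.0$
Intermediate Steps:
$N{\left(Y,I \right)} = \frac{Y \left(I + Y\right)}{9}$ ($N{\left(Y,I \right)} = \frac{\left(I + Y\right) Y}{9} = \frac{Y \left(I + Y\right)}{9}$)
$N{\left(10 - -12,-30 \right)} \left(T{\left(\left(5 + o{\left(3,0 \right)}\right) 0 \right)} + 1532\right) = \frac{\left(10 - -12\right) \left(-30 + \left(10 - -12\right)\right)}{9} \left(\left(5 + 3\right) 0 + 1532\right) = \frac{\left(10 + 12\right) \left(-30 + \left(10 + 12\right)\right)}{9} \left(8 \cdot 0 + 1532\right) = \frac{1}{9} \cdot 22 \left(-30 + 22\right) \left(0 + 1532\right) = \frac{1}{9} \cdot 22 \left(-8\right) 1532 = \left(- \frac{176}{9}\right) 1532 = - \frac{269632}{9}$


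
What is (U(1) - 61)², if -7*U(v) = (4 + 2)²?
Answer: 214369/49 ≈ 4374.9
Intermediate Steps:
U(v) = -36/7 (U(v) = -(4 + 2)²/7 = -⅐*6² = -⅐*36 = -36/7)
(U(1) - 61)² = (-36/7 - 61)² = (-463/7)² = 214369/49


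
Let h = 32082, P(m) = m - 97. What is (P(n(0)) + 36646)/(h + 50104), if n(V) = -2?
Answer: 36547/82186 ≈ 0.44469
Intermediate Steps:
P(m) = -97 + m
(P(n(0)) + 36646)/(h + 50104) = ((-97 - 2) + 36646)/(32082 + 50104) = (-99 + 36646)/82186 = 36547*(1/82186) = 36547/82186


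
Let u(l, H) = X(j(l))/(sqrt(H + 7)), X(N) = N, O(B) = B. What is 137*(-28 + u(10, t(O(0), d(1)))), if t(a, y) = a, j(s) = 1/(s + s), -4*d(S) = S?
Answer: -3836 + 137*sqrt(7)/140 ≈ -3833.4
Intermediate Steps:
d(S) = -S/4
j(s) = 1/(2*s)
u(l, H) = 1/(2*l*sqrt(7 + H)) (u(l, H) = (1/(2*l))/(sqrt(H + 7)) = (1/(2*l))/(sqrt(7 + H)) = (1/(2*l))/sqrt(7 + H) = 1/(2*l*sqrt(7 + H)))
137*(-28 + u(10, t(O(0), d(1)))) = 137*(-28 + (1/2)/(10*sqrt(7 + 0))) = 137*(-28 + (1/2)*(1/10)/sqrt(7)) = 137*(-28 + (1/2)*(1/10)*(sqrt(7)/7)) = 137*(-28 + sqrt(7)/140) = -3836 + 137*sqrt(7)/140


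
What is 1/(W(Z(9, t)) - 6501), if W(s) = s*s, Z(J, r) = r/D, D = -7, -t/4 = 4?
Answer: -49/318293 ≈ -0.00015395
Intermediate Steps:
t = -16 (t = -4*4 = -16)
Z(J, r) = -r/7 (Z(J, r) = r/(-7) = r*(-⅐) = -r/7)
W(s) = s²
1/(W(Z(9, t)) - 6501) = 1/((-⅐*(-16))² - 6501) = 1/((16/7)² - 6501) = 1/(256/49 - 6501) = 1/(-318293/49) = -49/318293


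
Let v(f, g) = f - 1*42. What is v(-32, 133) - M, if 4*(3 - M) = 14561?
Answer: 14253/4 ≈ 3563.3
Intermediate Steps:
v(f, g) = -42 + f (v(f, g) = f - 42 = -42 + f)
M = -14549/4 (M = 3 - ¼*14561 = 3 - 14561/4 = -14549/4 ≈ -3637.3)
v(-32, 133) - M = (-42 - 32) - 1*(-14549/4) = -74 + 14549/4 = 14253/4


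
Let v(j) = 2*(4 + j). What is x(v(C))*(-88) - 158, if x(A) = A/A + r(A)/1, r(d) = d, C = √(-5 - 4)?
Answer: -950 - 528*I ≈ -950.0 - 528.0*I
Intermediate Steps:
C = 3*I (C = √(-9) = 3*I ≈ 3.0*I)
v(j) = 8 + 2*j
x(A) = 1 + A (x(A) = A/A + A/1 = 1 + A*1 = 1 + A)
x(v(C))*(-88) - 158 = (1 + (8 + 2*(3*I)))*(-88) - 158 = (1 + (8 + 6*I))*(-88) - 158 = (9 + 6*I)*(-88) - 158 = (-792 - 528*I) - 158 = -950 - 528*I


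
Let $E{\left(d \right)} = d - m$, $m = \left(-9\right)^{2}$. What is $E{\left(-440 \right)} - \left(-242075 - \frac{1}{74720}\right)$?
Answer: $\frac{18048914881}{74720} \approx 2.4155 \cdot 10^{5}$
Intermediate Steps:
$m = 81$
$E{\left(d \right)} = -81 + d$ ($E{\left(d \right)} = d - 81 = -81 + d$)
$E{\left(-440 \right)} - \left(-242075 - \frac{1}{74720}\right) = \left(-81 - 440\right) - \left(-242075 - \frac{1}{74720}\right) = -521 - \left(-242075 - \frac{1}{74720}\right) = -521 - - \frac{18087844001}{74720} = -521 + \frac{18087844001}{74720} = \frac{18048914881}{74720}$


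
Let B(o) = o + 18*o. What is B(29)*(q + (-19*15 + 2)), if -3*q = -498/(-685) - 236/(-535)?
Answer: -34334503223/219885 ≈ -1.5615e+5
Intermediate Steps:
q = -85618/219885 (q = -(-498/(-685) - 236/(-535))/3 = -(-498*(-1/685) - 236*(-1/535))/3 = -(498/685 + 236/535)/3 = -⅓*85618/73295 = -85618/219885 ≈ -0.38938)
B(o) = 19*o
B(29)*(q + (-19*15 + 2)) = (19*29)*(-85618/219885 + (-19*15 + 2)) = 551*(-85618/219885 + (-285 + 2)) = 551*(-85618/219885 - 283) = 551*(-62313073/219885) = -34334503223/219885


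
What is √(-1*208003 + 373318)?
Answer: √165315 ≈ 406.59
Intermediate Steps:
√(-1*208003 + 373318) = √(-208003 + 373318) = √165315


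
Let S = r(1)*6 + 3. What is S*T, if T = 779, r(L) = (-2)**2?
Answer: 21033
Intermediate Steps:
r(L) = 4
S = 27 (S = 4*6 + 3 = 24 + 3 = 27)
S*T = 27*779 = 21033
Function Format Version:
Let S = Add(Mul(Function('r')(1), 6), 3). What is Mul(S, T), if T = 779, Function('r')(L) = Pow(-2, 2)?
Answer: 21033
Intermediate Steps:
Function('r')(L) = 4
S = 27 (S = Add(Mul(4, 6), 3) = Add(24, 3) = 27)
Mul(S, T) = Mul(27, 779) = 21033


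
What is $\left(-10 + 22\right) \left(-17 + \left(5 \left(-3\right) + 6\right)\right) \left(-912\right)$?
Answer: $284544$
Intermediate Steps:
$\left(-10 + 22\right) \left(-17 + \left(5 \left(-3\right) + 6\right)\right) \left(-912\right) = 12 \left(-17 + \left(-15 + 6\right)\right) \left(-912\right) = 12 \left(-17 - 9\right) \left(-912\right) = 12 \left(-26\right) \left(-912\right) = \left(-312\right) \left(-912\right) = 284544$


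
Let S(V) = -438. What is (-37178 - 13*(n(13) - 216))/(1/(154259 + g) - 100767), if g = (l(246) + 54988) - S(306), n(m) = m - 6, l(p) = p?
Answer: 7234432191/21154117076 ≈ 0.34199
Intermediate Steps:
n(m) = -6 + m
g = 55672 (g = (246 + 54988) - 1*(-438) = 55234 + 438 = 55672)
(-37178 - 13*(n(13) - 216))/(1/(154259 + g) - 100767) = (-37178 - 13*((-6 + 13) - 216))/(1/(154259 + 55672) - 100767) = (-37178 - 13*(7 - 216))/(1/209931 - 100767) = (-37178 - 13*(-209))/(1/209931 - 100767) = (-37178 + 2717)/(-21154117076/209931) = -34461*(-209931/21154117076) = 7234432191/21154117076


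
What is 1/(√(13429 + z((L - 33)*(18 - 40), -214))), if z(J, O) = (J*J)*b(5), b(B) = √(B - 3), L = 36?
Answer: (13429 + 4356*√2)^(-½) ≈ 0.0071448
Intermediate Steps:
b(B) = √(-3 + B)
z(J, O) = √2*J² (z(J, O) = (J*J)*√(-3 + 5) = J²*√2 = √2*J²)
1/(√(13429 + z((L - 33)*(18 - 40), -214))) = 1/(√(13429 + √2*((36 - 33)*(18 - 40))²)) = 1/(√(13429 + √2*(3*(-22))²)) = 1/(√(13429 + √2*(-66)²)) = 1/(√(13429 + √2*4356)) = 1/(√(13429 + 4356*√2)) = (13429 + 4356*√2)^(-½)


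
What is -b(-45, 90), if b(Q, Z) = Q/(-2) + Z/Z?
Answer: -47/2 ≈ -23.500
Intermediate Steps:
b(Q, Z) = 1 - Q/2 (b(Q, Z) = Q*(-½) + 1 = -Q/2 + 1 = 1 - Q/2)
-b(-45, 90) = -(1 - ½*(-45)) = -(1 + 45/2) = -1*47/2 = -47/2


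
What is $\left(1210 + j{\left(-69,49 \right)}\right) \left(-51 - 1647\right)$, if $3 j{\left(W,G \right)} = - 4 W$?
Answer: $-2210796$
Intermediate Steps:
$j{\left(W,G \right)} = - \frac{4 W}{3}$ ($j{\left(W,G \right)} = \frac{\left(-4\right) W}{3} = - \frac{4 W}{3}$)
$\left(1210 + j{\left(-69,49 \right)}\right) \left(-51 - 1647\right) = \left(1210 - -92\right) \left(-51 - 1647\right) = \left(1210 + 92\right) \left(-1698\right) = 1302 \left(-1698\right) = -2210796$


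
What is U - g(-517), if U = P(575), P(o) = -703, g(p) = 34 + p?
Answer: -220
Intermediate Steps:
U = -703
U - g(-517) = -703 - (34 - 517) = -703 - 1*(-483) = -703 + 483 = -220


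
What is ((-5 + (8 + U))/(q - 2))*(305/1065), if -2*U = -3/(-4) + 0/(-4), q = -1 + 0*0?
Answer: -427/1704 ≈ -0.25059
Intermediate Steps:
q = -1 (q = -1 + 0 = -1)
U = -3/8 (U = -(-3/(-4) + 0/(-4))/2 = -(-3*(-¼) + 0*(-¼))/2 = -(¾ + 0)/2 = -½*¾ = -3/8 ≈ -0.37500)
((-5 + (8 + U))/(q - 2))*(305/1065) = ((-5 + (8 - 3/8))/(-1 - 2))*(305/1065) = ((-5 + 61/8)/(-3))*(305*(1/1065)) = ((21/8)*(-⅓))*(61/213) = -7/8*61/213 = -427/1704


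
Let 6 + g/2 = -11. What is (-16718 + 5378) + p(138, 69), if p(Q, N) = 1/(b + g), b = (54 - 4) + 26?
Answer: -476279/42 ≈ -11340.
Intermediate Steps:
g = -34 (g = -12 + 2*(-11) = -12 - 22 = -34)
b = 76 (b = 50 + 26 = 76)
p(Q, N) = 1/42 (p(Q, N) = 1/(76 - 34) = 1/42)
(-16718 + 5378) + p(138, 69) = (-16718 + 5378) + 1/42 = -11340 + 1/42 = -476279/42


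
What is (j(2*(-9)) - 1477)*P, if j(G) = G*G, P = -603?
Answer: 695259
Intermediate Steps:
j(G) = G²
(j(2*(-9)) - 1477)*P = ((2*(-9))² - 1477)*(-603) = ((-18)² - 1477)*(-603) = (324 - 1477)*(-603) = -1153*(-603) = 695259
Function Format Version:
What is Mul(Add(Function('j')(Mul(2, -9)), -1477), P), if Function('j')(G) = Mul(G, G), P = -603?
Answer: 695259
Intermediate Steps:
Function('j')(G) = Pow(G, 2)
Mul(Add(Function('j')(Mul(2, -9)), -1477), P) = Mul(Add(Pow(Mul(2, -9), 2), -1477), -603) = Mul(Add(Pow(-18, 2), -1477), -603) = Mul(Add(324, -1477), -603) = Mul(-1153, -603) = 695259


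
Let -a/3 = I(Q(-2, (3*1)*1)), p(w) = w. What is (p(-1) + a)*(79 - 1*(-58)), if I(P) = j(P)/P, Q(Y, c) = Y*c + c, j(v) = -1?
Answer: -274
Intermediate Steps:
Q(Y, c) = c + Y*c
I(P) = -1/P
a = -1 (a = -(-3)/(((3*1)*1)*(1 - 2)) = -(-3)/((3*1)*(-1)) = -(-3)/(3*(-1)) = -(-3)/(-3) = -(-3)*(-1)/3 = -3*⅓ = -1)
(p(-1) + a)*(79 - 1*(-58)) = (-1 - 1)*(79 - 1*(-58)) = -2*(79 + 58) = -2*137 = -274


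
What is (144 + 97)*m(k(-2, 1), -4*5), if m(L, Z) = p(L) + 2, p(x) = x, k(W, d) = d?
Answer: 723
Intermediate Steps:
m(L, Z) = 2 + L (m(L, Z) = L + 2 = 2 + L)
(144 + 97)*m(k(-2, 1), -4*5) = (144 + 97)*(2 + 1) = 241*3 = 723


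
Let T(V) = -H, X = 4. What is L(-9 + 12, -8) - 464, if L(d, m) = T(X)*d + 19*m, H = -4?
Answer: -604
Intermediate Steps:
T(V) = 4 (T(V) = -1*(-4) = 4)
L(d, m) = 4*d + 19*m
L(-9 + 12, -8) - 464 = (4*(-9 + 12) + 19*(-8)) - 464 = (4*3 - 152) - 464 = (12 - 152) - 464 = -140 - 464 = -604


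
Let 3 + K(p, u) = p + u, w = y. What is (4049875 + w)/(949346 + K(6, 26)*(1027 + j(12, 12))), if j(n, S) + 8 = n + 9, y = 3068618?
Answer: 2372831/326502 ≈ 7.2674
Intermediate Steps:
w = 3068618
K(p, u) = -3 + p + u (K(p, u) = -3 + (p + u) = -3 + p + u)
j(n, S) = 1 + n (j(n, S) = -8 + (n + 9) = -8 + (9 + n) = 1 + n)
(4049875 + w)/(949346 + K(6, 26)*(1027 + j(12, 12))) = (4049875 + 3068618)/(949346 + (-3 + 6 + 26)*(1027 + (1 + 12))) = 7118493/(949346 + 29*(1027 + 13)) = 7118493/(949346 + 29*1040) = 7118493/(949346 + 30160) = 7118493/979506 = 7118493*(1/979506) = 2372831/326502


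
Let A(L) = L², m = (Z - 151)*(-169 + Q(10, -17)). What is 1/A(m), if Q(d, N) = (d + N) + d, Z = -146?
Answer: 1/2430687204 ≈ 4.1141e-10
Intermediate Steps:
Q(d, N) = N + 2*d (Q(d, N) = (N + d) + d = N + 2*d)
m = 49302 (m = (-146 - 151)*(-169 + (-17 + 2*10)) = -297*(-169 + (-17 + 20)) = -297*(-169 + 3) = -297*(-166) = 49302)
1/A(m) = 1/(49302²) = 1/2430687204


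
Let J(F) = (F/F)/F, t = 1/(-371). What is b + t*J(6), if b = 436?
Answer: 970535/2226 ≈ 436.00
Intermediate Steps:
t = -1/371 ≈ -0.0026954
J(F) = 1/F
b + t*J(6) = 436 - 1/371/6 = 436 - 1/371*⅙ = 436 - 1/2226 = 970535/2226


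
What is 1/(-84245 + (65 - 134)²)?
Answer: -1/79484 ≈ -1.2581e-5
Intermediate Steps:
1/(-84245 + (65 - 134)²) = 1/(-84245 + (-69)²) = 1/(-84245 + 4761) = 1/(-79484) = -1/79484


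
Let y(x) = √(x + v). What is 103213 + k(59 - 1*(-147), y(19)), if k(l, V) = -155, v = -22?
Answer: 103058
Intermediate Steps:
y(x) = √(-22 + x) (y(x) = √(x - 22) = √(-22 + x))
103213 + k(59 - 1*(-147), y(19)) = 103213 - 155 = 103058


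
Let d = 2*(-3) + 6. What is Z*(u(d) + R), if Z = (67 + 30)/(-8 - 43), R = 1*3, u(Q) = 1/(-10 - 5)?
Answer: -4268/765 ≈ -5.5791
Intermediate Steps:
d = 0 (d = -6 + 6 = 0)
u(Q) = -1/15 (u(Q) = 1/(-15) = -1/15)
R = 3
Z = -97/51 (Z = 97/(-51) = 97*(-1/51) = -97/51 ≈ -1.9020)
Z*(u(d) + R) = -97*(-1/15 + 3)/51 = -97/51*44/15 = -4268/765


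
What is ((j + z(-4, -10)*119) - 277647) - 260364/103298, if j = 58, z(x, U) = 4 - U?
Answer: -1096252093/3973 ≈ -2.7593e+5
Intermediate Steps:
((j + z(-4, -10)*119) - 277647) - 260364/103298 = ((58 + (4 - 1*(-10))*119) - 277647) - 260364/103298 = ((58 + (4 + 10)*119) - 277647) - 260364*1/103298 = ((58 + 14*119) - 277647) - 10014/3973 = ((58 + 1666) - 277647) - 10014/3973 = (1724 - 277647) - 10014/3973 = -275923 - 10014/3973 = -1096252093/3973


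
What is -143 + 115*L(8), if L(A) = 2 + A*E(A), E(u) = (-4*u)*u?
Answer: -235433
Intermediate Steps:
E(u) = -4*u²
L(A) = 2 - 4*A³ (L(A) = 2 + A*(-4*A²) = 2 - 4*A³)
-143 + 115*L(8) = -143 + 115*(2 - 4*8³) = -143 + 115*(2 - 4*512) = -143 + 115*(2 - 2048) = -143 + 115*(-2046) = -143 - 235290 = -235433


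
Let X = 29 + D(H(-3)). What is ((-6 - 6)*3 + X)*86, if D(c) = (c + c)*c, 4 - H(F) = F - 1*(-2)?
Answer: 3698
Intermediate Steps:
H(F) = 2 - F (H(F) = 4 - (F - 1*(-2)) = 4 - (F + 2) = 4 - (2 + F) = 4 + (-2 - F) = 2 - F)
D(c) = 2*c**2 (D(c) = (2*c)*c = 2*c**2)
X = 79 (X = 29 + 2*(2 - 1*(-3))**2 = 29 + 2*(2 + 3)**2 = 29 + 2*5**2 = 29 + 2*25 = 29 + 50 = 79)
((-6 - 6)*3 + X)*86 = ((-6 - 6)*3 + 79)*86 = (-12*3 + 79)*86 = (-36 + 79)*86 = 43*86 = 3698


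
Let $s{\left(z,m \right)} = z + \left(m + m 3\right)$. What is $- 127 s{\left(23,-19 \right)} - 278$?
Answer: $6453$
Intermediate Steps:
$s{\left(z,m \right)} = z + 4 m$ ($s{\left(z,m \right)} = z + \left(m + 3 m\right) = z + 4 m$)
$- 127 s{\left(23,-19 \right)} - 278 = - 127 \left(23 + 4 \left(-19\right)\right) - 278 = - 127 \left(23 - 76\right) - 278 = \left(-127\right) \left(-53\right) - 278 = 6731 - 278 = 6453$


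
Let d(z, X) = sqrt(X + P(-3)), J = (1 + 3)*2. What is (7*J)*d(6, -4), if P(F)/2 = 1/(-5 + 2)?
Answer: 56*I*sqrt(42)/3 ≈ 120.97*I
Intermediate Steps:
P(F) = -2/3 (P(F) = 2/(-5 + 2) = 2/(-3) = 2*(-1/3) = -2/3)
J = 8 (J = 4*2 = 8)
d(z, X) = sqrt(-2/3 + X) (d(z, X) = sqrt(X - 2/3) = sqrt(-2/3 + X))
(7*J)*d(6, -4) = (7*8)*(sqrt(-6 + 9*(-4))/3) = 56*(sqrt(-6 - 36)/3) = 56*(sqrt(-42)/3) = 56*((I*sqrt(42))/3) = 56*(I*sqrt(42)/3) = 56*I*sqrt(42)/3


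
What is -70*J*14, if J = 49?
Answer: -48020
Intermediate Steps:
-70*J*14 = -70*49*14 = -3430*14 = -48020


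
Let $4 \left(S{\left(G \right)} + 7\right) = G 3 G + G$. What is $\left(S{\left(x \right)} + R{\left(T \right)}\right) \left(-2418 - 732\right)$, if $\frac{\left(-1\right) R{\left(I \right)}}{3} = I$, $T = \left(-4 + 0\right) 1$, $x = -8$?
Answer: $-160650$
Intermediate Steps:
$S{\left(G \right)} = -7 + \frac{G}{4} + \frac{3 G^{2}}{4}$ ($S{\left(G \right)} = -7 + \frac{G 3 G + G}{4} = -7 + \frac{3 G^{2} + G}{4} = -7 + \frac{G + 3 G^{2}}{4} = -7 + \left(\frac{G}{4} + \frac{3 G^{2}}{4}\right) = -7 + \frac{G}{4} + \frac{3 G^{2}}{4}$)
$T = -4$ ($T = \left(-4\right) 1 = -4$)
$R{\left(I \right)} = - 3 I$
$\left(S{\left(x \right)} + R{\left(T \right)}\right) \left(-2418 - 732\right) = \left(\left(-7 + \frac{1}{4} \left(-8\right) + \frac{3 \left(-8\right)^{2}}{4}\right) - -12\right) \left(-2418 - 732\right) = \left(\left(-7 - 2 + \frac{3}{4} \cdot 64\right) + 12\right) \left(-3150\right) = \left(\left(-7 - 2 + 48\right) + 12\right) \left(-3150\right) = \left(39 + 12\right) \left(-3150\right) = 51 \left(-3150\right) = -160650$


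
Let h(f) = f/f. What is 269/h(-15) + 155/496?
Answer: 4309/16 ≈ 269.31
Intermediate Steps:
h(f) = 1
269/h(-15) + 155/496 = 269/1 + 155/496 = 269*1 + 155*(1/496) = 269 + 5/16 = 4309/16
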